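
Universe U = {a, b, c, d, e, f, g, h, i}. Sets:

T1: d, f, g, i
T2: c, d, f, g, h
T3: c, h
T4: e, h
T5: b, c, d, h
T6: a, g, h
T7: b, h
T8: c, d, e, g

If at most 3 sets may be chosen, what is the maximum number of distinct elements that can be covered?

Choosing T1, T4, T5 covers {b, c, d, e, f, g, h, i} — 8 elements.
No choice of 3 sets does better; here a is left uncovered.

8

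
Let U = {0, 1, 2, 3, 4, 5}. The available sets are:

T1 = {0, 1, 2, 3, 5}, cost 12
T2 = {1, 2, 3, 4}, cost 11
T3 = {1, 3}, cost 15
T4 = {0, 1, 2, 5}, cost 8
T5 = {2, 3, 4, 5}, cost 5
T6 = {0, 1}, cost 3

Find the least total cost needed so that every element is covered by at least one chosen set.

T5, T6 cover every element at cost 5 + 3 = 8.
Any cover uses at least 2 sets; among all covering selections none totals below 8.

8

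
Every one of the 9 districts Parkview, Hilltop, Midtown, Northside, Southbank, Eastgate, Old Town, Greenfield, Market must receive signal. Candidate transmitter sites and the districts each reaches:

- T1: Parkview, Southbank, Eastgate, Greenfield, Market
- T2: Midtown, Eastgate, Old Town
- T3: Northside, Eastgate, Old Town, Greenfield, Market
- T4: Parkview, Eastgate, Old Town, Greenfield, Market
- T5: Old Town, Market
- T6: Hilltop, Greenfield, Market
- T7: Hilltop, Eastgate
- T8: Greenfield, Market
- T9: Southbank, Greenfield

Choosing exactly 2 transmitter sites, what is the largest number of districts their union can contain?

7

Choosing T1, T2 covers {Parkview, Midtown, Southbank, Eastgate, Old Town, Greenfield, Market} — 7 districts.
No choice of 2 transmitter sites does better; here Hilltop, Northside are left uncovered.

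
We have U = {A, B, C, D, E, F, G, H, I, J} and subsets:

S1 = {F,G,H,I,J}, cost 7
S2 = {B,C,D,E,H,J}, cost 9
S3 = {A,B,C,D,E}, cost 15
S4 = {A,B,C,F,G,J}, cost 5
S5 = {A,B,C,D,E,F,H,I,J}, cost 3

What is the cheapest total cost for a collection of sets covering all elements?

S4, S5 cover every element at cost 5 + 3 = 8.
Any cover uses at least 2 sets; among all covering selections none totals below 8.

8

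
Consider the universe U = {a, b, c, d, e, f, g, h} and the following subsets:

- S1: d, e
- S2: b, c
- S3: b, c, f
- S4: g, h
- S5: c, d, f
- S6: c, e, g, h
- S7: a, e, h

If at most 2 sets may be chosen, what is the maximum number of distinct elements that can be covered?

Choosing S3, S6 covers {b, c, e, f, g, h} — 6 elements.
No choice of 2 sets does better; here a, d are left uncovered.

6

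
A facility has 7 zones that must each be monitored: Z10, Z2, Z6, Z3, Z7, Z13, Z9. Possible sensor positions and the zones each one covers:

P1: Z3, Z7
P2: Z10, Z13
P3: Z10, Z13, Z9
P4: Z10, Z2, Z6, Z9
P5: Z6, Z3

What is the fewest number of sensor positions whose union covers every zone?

3

P1, P2, P4 together cover {Z10, Z2, Z6, Z3, Z7, Z13, Z9} — every zone.
No 2 of the 5 sensor positions cover everything (all 10 pairs fall short), so 3 is minimum.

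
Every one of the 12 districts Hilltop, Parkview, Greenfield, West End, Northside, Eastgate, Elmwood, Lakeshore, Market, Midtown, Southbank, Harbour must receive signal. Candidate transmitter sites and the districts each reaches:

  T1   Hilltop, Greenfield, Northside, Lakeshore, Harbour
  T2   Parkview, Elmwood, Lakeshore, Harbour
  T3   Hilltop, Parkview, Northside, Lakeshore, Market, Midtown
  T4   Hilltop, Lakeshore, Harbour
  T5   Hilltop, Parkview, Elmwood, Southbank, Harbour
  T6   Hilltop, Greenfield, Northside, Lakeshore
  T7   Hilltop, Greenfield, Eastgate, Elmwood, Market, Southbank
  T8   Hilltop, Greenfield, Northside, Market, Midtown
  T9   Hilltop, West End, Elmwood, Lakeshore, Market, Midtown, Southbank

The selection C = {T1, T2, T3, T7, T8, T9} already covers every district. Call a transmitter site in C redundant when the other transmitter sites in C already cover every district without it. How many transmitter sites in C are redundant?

4

Drop T1: the rest still cover every district — redundant.
Drop T2: the rest still cover every district — redundant.
Drop T3: the rest still cover every district — redundant.
Drop T7: Eastgate uncovered — not redundant.
Drop T8: the rest still cover every district — redundant.
Drop T9: West End uncovered — not redundant.
4 redundant: T1, T2, T3, T8.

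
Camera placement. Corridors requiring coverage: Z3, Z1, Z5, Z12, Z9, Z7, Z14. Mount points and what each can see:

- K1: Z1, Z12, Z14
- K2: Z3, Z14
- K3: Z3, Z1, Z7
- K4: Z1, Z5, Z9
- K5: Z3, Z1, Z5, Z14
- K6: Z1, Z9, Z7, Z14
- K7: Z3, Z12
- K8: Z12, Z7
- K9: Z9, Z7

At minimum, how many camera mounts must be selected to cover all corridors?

K1, K3, K4 together cover {Z3, Z1, Z5, Z12, Z9, Z7, Z14} — every corridor.
No 2 of the 9 camera mounts cover everything (all 36 pairs fall short), so 3 is minimum.

3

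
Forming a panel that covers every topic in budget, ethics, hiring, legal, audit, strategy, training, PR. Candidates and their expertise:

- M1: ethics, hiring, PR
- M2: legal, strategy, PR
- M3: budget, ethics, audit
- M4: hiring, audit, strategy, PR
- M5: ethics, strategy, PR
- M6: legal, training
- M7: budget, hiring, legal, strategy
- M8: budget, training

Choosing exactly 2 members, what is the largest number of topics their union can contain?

6

Choosing M1, M7 covers {budget, ethics, hiring, legal, strategy, PR} — 6 topics.
No choice of 2 members does better; here audit, training are left uncovered.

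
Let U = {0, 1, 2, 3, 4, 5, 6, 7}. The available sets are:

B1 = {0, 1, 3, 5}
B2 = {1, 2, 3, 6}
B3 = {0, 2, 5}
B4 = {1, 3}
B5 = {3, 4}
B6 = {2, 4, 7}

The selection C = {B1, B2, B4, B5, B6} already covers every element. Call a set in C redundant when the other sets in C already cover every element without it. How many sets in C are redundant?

2

Drop B1: 0, 5 uncovered — not redundant.
Drop B2: 6 uncovered — not redundant.
Drop B4: the rest still cover every element — redundant.
Drop B5: the rest still cover every element — redundant.
Drop B6: 7 uncovered — not redundant.
2 redundant: B4, B5.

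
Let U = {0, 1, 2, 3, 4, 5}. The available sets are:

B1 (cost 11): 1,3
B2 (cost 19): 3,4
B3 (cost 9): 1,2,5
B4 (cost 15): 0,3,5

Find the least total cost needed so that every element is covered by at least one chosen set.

43

B2, B3, B4 cover every element at cost 19 + 9 + 15 = 43.
Any cover uses at least 3 sets; among all covering selections none totals below 43.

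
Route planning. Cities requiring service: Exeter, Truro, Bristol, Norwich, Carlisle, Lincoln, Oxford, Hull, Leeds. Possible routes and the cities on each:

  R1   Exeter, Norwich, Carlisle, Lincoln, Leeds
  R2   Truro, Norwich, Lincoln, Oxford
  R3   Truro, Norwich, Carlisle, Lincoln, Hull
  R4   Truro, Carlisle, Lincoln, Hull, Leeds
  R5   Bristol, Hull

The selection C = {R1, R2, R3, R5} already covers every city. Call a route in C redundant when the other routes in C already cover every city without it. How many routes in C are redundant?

1

Drop R1: Exeter, Leeds uncovered — not redundant.
Drop R2: Oxford uncovered — not redundant.
Drop R3: the rest still cover every city — redundant.
Drop R5: Bristol uncovered — not redundant.
1 redundant: R3.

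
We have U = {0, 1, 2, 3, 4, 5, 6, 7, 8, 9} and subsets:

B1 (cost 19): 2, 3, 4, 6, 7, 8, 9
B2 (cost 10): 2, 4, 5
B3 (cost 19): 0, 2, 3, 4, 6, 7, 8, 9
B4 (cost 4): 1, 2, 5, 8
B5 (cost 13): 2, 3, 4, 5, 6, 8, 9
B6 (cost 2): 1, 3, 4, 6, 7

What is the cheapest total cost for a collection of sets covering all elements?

B3, B4 cover every element at cost 19 + 4 = 23.
Any cover uses at least 2 sets; among all covering selections none totals below 23.
Greedy by coverage-per-cost would pick B6, B4, B3 for 25 — worse than the optimum 23.

23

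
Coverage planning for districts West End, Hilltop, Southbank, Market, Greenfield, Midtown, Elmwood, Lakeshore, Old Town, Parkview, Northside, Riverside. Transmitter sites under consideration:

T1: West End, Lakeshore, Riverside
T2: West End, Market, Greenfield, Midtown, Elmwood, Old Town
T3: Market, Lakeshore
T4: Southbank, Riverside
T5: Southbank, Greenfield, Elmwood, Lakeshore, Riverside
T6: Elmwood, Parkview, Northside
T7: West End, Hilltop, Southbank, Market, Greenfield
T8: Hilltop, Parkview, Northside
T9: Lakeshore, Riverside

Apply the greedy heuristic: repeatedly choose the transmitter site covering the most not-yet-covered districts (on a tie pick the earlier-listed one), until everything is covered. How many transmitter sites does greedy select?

3

Pick 1: T2 covers 6 new districts (West End, Market, Greenfield, Midtown, Elmwood, Old Town).
Pick 2: T5 covers 3 new districts (Southbank, Lakeshore, Riverside).
Pick 3: T8 covers 3 new districts (Hilltop, Parkview, Northside).
Greedy uses 3 transmitter sites.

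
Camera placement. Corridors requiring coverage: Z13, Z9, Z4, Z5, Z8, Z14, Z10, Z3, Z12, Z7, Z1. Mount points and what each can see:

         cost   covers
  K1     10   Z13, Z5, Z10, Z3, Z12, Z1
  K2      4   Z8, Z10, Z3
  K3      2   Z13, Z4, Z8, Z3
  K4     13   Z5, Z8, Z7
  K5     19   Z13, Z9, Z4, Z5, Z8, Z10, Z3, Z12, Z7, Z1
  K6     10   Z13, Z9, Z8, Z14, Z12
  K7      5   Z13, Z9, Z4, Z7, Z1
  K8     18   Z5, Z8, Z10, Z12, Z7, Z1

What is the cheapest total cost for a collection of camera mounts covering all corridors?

25

K1, K6, K7 cover every corridor at cost 10 + 10 + 5 = 25.
Any cover uses at least 2 camera mounts; among all covering selections none totals below 25.
Greedy by coverage-per-cost would pick K3, K7, K1, K6 for 27 — worse than the optimum 25.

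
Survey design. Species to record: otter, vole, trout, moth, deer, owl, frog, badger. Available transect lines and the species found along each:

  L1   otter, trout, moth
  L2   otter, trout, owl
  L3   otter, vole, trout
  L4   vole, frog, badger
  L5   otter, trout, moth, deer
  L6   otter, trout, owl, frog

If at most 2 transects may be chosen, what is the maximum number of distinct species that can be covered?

Choosing L4, L5 covers {otter, vole, trout, moth, deer, frog, badger} — 7 species.
No choice of 2 transects does better; here owl is left uncovered.

7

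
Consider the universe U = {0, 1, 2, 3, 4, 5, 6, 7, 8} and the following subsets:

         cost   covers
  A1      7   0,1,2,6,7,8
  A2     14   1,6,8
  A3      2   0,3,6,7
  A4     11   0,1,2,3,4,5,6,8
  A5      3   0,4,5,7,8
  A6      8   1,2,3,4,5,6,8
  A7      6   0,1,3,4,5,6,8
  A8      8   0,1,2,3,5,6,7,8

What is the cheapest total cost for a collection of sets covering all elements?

A3, A6 cover every element at cost 2 + 8 = 10.
Any cover uses at least 2 sets; among all covering selections none totals below 10.
Greedy by coverage-per-cost would pick A3, A5, A1 for 12 — worse than the optimum 10.

10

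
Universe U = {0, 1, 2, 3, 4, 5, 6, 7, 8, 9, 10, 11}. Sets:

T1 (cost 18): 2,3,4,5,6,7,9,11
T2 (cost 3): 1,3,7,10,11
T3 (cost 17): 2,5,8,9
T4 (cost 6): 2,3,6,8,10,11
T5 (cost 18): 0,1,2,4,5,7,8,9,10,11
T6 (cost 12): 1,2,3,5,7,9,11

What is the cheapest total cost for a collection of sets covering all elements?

24

T4, T5 cover every element at cost 6 + 18 = 24.
Any cover uses at least 2 sets; among all covering selections none totals below 24.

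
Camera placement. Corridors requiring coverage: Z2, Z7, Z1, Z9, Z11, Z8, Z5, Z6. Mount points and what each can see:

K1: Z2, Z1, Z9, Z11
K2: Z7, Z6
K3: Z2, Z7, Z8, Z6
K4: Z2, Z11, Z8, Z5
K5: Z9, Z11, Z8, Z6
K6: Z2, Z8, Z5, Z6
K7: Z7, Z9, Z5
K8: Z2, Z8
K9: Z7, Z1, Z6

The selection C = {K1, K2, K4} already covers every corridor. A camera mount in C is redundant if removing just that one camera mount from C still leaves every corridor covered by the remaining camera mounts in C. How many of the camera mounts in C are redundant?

Drop K1: Z1, Z9 uncovered — not redundant.
Drop K2: Z7, Z6 uncovered — not redundant.
Drop K4: Z8, Z5 uncovered — not redundant.
None of the camera mounts in C is redundant.

0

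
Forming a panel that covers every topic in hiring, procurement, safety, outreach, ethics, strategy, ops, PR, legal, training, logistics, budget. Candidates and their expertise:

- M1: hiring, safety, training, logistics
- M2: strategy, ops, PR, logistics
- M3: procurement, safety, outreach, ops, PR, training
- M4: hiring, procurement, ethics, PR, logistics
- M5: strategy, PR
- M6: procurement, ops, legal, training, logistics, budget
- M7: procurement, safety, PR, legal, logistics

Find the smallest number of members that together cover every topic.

4

M2, M3, M4, M6 together cover {hiring, procurement, safety, outreach, ethics, strategy, ops, PR, legal, training, logistics, budget} — every topic.
No 3 of the 7 members cover everything (all 35 triples fall short), so 4 is minimum.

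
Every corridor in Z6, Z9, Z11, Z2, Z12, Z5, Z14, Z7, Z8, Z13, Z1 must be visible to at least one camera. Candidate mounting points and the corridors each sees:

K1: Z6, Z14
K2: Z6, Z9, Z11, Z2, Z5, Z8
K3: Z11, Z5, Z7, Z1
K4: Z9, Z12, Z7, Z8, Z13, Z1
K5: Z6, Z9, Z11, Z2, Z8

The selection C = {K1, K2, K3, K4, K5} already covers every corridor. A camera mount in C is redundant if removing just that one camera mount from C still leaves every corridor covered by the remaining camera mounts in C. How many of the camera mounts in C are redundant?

Drop K1: Z14 uncovered — not redundant.
Drop K2: the rest still cover every corridor — redundant.
Drop K3: the rest still cover every corridor — redundant.
Drop K4: Z12, Z13 uncovered — not redundant.
Drop K5: the rest still cover every corridor — redundant.
3 redundant: K2, K3, K5.

3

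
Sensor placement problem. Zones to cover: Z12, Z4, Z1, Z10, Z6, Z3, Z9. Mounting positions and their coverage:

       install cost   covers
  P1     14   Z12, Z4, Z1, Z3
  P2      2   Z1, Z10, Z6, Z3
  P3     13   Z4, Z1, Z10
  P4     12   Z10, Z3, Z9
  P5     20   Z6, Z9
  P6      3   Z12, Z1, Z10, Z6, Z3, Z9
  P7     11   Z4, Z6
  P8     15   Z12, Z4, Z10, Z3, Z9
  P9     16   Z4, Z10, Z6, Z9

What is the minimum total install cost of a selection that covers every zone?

P6, P7 cover every zone at install cost 3 + 11 = 14.
Any cover uses at least 2 sensor positions; among all covering selections none totals below 14.

14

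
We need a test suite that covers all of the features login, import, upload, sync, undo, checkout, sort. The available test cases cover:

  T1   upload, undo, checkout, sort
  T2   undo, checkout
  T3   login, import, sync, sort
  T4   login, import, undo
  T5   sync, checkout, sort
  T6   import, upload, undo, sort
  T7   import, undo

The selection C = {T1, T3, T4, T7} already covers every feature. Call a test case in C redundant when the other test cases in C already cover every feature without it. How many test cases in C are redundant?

Drop T1: upload, checkout uncovered — not redundant.
Drop T3: sync uncovered — not redundant.
Drop T4: the rest still cover every feature — redundant.
Drop T7: the rest still cover every feature — redundant.
2 redundant: T4, T7.

2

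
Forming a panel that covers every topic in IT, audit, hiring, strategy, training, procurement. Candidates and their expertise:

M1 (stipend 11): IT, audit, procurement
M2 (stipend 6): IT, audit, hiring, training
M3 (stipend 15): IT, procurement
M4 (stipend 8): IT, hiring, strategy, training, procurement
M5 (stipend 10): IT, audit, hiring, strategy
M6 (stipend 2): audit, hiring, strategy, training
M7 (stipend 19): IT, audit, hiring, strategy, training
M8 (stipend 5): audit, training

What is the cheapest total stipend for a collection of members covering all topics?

10

M4, M6 cover every topic at stipend 8 + 2 = 10.
Any cover uses at least 2 members; among all covering selections none totals below 10.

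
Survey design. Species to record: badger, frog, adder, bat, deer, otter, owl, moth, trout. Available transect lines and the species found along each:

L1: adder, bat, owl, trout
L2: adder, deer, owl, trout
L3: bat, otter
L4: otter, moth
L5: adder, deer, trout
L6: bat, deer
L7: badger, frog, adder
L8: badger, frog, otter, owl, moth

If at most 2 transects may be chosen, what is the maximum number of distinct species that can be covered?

Choosing L1, L8 covers {badger, frog, adder, bat, otter, owl, moth, trout} — 8 species.
No choice of 2 transects does better; here deer is left uncovered.

8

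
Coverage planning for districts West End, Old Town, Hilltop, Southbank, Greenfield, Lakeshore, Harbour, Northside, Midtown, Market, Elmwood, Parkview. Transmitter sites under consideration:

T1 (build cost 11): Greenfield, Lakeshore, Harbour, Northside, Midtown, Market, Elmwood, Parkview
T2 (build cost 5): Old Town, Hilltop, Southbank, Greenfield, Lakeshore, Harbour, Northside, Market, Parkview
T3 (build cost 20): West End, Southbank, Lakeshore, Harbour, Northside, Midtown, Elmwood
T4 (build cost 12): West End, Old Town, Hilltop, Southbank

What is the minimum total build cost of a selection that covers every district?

23

T1, T4 cover every district at build cost 11 + 12 = 23.
Any cover uses at least 2 transmitter sites; among all covering selections none totals below 23.
Greedy by coverage-per-build cost would pick T2, T1, T4 for 28 — worse than the optimum 23.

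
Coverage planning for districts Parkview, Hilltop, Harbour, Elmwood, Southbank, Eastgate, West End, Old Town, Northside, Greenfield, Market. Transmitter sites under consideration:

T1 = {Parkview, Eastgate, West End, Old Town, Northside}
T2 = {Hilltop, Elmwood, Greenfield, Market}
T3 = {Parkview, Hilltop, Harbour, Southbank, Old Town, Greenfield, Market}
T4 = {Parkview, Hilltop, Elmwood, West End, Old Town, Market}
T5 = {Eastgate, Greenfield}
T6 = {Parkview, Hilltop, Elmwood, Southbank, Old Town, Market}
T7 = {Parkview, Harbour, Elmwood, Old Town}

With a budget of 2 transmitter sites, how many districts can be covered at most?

10

Choosing T1, T3 covers {Parkview, Hilltop, Harbour, Southbank, Eastgate, West End, Old Town, Northside, Greenfield, Market} — 10 districts.
No choice of 2 transmitter sites does better; here Elmwood is left uncovered.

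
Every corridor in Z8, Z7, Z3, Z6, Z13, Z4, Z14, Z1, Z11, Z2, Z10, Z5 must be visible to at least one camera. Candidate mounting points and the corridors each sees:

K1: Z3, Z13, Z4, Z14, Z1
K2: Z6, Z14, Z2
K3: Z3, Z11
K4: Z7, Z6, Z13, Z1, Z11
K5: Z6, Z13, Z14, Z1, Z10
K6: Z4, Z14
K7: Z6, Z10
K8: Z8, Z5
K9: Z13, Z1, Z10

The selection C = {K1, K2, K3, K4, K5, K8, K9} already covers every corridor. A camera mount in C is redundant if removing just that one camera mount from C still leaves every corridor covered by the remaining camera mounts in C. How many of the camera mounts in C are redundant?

3

Drop K1: Z4 uncovered — not redundant.
Drop K2: Z2 uncovered — not redundant.
Drop K3: the rest still cover every corridor — redundant.
Drop K4: Z7 uncovered — not redundant.
Drop K5: the rest still cover every corridor — redundant.
Drop K8: Z8, Z5 uncovered — not redundant.
Drop K9: the rest still cover every corridor — redundant.
3 redundant: K3, K5, K9.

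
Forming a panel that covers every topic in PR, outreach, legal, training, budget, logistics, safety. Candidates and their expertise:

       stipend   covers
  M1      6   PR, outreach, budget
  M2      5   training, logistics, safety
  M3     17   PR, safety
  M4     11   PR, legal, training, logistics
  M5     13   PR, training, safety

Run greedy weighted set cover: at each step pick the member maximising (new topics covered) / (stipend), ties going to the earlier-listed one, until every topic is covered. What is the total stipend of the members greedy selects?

22

Pick 1: M2 adds 3 new (training, logistics, safety) at stipend 5 (ratio 3/5).
Pick 2: M1 adds 3 new (PR, outreach, budget) at stipend 6 (ratio 3/6).
Pick 3: M4 adds 1 new (legal) at stipend 11 (ratio 1/11).
Greedy total stipend: 5 + 6 + 11 = 22.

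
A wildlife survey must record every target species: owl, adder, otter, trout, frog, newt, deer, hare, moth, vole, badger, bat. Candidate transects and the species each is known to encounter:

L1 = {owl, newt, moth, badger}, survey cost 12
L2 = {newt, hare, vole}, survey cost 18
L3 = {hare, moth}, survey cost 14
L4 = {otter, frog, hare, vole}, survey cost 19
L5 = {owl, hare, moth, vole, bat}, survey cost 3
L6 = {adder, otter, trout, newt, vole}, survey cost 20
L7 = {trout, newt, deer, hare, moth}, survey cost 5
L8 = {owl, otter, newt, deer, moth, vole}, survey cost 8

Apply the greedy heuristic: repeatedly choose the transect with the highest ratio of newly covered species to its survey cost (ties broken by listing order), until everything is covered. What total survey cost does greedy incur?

Pick 1: L5 adds 5 new (owl, hare, moth, vole, bat) at survey cost 3 (ratio 5/3).
Pick 2: L7 adds 3 new (trout, newt, deer) at survey cost 5 (ratio 3/5).
Pick 3: L8 adds 1 new (otter) at survey cost 8 (ratio 1/8).
Pick 4: L1 adds 1 new (badger) at survey cost 12 (ratio 1/12).
Pick 5: L4 adds 1 new (frog) at survey cost 19 (ratio 1/19).
Pick 6: L6 adds 1 new (adder) at survey cost 20 (ratio 1/20).
Greedy total survey cost: 3 + 5 + 8 + 12 + 19 + 20 = 67. (The true optimum is 59, so greedy overshoots here.)

67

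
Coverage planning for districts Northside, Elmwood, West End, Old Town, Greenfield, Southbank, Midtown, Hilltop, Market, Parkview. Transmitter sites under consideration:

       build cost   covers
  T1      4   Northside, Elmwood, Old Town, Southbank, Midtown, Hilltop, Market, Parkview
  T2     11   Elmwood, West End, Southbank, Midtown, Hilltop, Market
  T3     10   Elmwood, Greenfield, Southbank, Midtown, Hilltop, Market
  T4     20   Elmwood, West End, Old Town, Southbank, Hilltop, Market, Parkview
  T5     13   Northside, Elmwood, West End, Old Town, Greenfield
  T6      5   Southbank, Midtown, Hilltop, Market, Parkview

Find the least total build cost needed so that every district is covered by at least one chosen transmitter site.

T1, T5 cover every district at build cost 4 + 13 = 17.
Any cover uses at least 2 transmitter sites; among all covering selections none totals below 17.

17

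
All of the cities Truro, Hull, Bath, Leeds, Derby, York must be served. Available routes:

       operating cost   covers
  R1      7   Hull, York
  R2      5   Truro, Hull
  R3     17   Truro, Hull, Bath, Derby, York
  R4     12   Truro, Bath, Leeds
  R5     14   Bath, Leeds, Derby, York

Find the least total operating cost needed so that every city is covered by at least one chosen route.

19

R2, R5 cover every city at operating cost 5 + 14 = 19.
Any cover uses at least 2 routes; among all covering selections none totals below 19.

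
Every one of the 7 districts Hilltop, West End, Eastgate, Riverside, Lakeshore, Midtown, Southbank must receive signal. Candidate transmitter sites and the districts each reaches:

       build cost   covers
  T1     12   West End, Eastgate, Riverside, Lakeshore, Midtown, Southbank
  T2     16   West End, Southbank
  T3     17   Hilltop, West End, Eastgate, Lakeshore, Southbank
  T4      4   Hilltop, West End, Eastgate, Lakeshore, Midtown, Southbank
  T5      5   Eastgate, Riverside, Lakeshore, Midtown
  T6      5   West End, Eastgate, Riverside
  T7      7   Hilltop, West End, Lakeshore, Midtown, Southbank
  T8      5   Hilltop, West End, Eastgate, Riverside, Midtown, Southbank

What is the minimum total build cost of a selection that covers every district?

9

T4, T5 cover every district at build cost 4 + 5 = 9.
Any cover uses at least 2 transmitter sites; among all covering selections none totals below 9.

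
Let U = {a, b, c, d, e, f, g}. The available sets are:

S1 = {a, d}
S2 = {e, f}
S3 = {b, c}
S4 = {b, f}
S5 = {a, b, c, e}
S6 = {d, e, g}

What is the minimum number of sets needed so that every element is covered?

S2, S5, S6 together cover {a, b, c, d, e, f, g} — every element.
No 2 of the 6 sets cover everything (all 15 pairs fall short), so 3 is minimum.

3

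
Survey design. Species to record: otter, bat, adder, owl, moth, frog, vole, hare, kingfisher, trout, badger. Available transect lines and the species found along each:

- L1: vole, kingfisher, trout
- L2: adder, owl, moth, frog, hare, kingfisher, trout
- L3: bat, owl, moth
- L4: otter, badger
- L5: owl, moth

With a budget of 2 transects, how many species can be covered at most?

9

Choosing L2, L4 covers {otter, adder, owl, moth, frog, hare, kingfisher, trout, badger} — 9 species.
No choice of 2 transects does better; here bat, vole are left uncovered.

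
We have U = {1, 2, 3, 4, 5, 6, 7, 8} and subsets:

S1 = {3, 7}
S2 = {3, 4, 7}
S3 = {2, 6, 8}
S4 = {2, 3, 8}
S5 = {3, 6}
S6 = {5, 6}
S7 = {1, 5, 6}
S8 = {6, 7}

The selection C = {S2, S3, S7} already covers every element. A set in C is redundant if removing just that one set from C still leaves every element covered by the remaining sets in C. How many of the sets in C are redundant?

0

Drop S2: 3, 4, 7 uncovered — not redundant.
Drop S3: 2, 8 uncovered — not redundant.
Drop S7: 1, 5 uncovered — not redundant.
None of the sets in C is redundant.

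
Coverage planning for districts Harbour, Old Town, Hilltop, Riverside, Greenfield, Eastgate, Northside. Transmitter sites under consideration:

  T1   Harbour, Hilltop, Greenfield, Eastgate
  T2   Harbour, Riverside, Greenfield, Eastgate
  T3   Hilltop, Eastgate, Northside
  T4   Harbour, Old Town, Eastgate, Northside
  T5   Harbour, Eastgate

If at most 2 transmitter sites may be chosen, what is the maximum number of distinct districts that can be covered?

Choosing T1, T4 covers {Harbour, Old Town, Hilltop, Greenfield, Eastgate, Northside} — 6 districts.
No choice of 2 transmitter sites does better; here Riverside is left uncovered.

6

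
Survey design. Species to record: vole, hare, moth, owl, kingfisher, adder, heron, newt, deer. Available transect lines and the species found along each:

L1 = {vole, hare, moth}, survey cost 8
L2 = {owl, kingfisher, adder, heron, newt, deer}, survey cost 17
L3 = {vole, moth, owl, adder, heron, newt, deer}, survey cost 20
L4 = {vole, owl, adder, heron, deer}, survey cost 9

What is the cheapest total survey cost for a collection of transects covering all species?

25

L1, L2 cover every species at survey cost 8 + 17 = 25.
Any cover uses at least 2 transects; among all covering selections none totals below 25.
Greedy by coverage-per-survey cost would pick L4, L1, L2 for 34 — worse than the optimum 25.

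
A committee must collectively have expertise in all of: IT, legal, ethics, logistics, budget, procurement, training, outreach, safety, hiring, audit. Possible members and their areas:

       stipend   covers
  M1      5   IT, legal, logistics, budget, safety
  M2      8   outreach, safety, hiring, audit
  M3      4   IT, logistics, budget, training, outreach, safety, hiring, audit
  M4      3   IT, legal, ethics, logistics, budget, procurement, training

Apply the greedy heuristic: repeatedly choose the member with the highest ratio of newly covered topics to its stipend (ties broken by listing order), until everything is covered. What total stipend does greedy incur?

Pick 1: M4 adds 7 new (IT, legal, ethics, logistics, budget, procurement, training) at stipend 3 (ratio 7/3).
Pick 2: M3 adds 4 new (outreach, safety, hiring, audit) at stipend 4 (ratio 4/4).
Greedy total stipend: 3 + 4 = 7.

7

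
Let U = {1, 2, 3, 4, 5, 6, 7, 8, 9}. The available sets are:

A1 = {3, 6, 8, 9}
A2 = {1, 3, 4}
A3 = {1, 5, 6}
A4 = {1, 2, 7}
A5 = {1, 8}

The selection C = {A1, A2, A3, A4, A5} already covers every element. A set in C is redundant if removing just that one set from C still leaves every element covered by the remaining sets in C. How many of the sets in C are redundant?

1

Drop A1: 9 uncovered — not redundant.
Drop A2: 4 uncovered — not redundant.
Drop A3: 5 uncovered — not redundant.
Drop A4: 2, 7 uncovered — not redundant.
Drop A5: the rest still cover every element — redundant.
1 redundant: A5.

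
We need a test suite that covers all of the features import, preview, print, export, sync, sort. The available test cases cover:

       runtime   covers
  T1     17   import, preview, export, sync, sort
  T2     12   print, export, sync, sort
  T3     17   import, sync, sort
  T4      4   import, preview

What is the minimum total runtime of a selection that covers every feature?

T2, T4 cover every feature at runtime 12 + 4 = 16.
Any cover uses at least 2 test cases; among all covering selections none totals below 16.

16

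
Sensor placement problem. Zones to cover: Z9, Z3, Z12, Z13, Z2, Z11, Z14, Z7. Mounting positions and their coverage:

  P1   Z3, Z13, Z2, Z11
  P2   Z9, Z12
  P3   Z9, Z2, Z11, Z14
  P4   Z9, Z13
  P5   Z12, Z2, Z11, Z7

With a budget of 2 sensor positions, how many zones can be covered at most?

Choosing P1, P2 covers {Z9, Z3, Z12, Z13, Z2, Z11} — 6 zones.
No choice of 2 sensor positions does better; here Z14, Z7 are left uncovered.

6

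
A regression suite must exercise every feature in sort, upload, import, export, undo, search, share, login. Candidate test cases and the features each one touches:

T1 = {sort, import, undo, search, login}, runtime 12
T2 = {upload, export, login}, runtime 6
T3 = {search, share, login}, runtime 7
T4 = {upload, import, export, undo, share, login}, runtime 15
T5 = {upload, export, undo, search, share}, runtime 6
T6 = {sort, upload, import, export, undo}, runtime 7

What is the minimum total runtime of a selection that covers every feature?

T3, T6 cover every feature at runtime 7 + 7 = 14.
Any cover uses at least 2 test cases; among all covering selections none totals below 14.

14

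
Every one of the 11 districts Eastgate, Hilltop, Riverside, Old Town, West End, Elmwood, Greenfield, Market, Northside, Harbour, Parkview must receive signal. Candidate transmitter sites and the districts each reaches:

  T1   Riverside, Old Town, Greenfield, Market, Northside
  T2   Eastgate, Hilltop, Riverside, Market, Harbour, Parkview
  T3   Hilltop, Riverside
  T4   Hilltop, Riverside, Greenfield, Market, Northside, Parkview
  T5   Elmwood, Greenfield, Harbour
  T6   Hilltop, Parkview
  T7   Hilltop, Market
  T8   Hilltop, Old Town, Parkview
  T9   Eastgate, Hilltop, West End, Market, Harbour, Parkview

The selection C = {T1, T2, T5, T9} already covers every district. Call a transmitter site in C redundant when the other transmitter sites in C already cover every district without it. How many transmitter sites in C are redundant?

1

Drop T1: Old Town, Northside uncovered — not redundant.
Drop T2: the rest still cover every district — redundant.
Drop T5: Elmwood uncovered — not redundant.
Drop T9: West End uncovered — not redundant.
1 redundant: T2.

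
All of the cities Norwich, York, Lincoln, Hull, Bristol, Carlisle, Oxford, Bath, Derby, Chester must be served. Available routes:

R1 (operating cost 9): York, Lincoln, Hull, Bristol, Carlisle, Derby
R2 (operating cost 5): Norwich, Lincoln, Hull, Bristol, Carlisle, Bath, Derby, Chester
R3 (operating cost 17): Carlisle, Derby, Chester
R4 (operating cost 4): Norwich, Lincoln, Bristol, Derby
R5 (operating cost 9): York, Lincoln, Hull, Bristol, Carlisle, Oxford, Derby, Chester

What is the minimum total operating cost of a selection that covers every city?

R2, R5 cover every city at operating cost 5 + 9 = 14.
Any cover uses at least 2 routes; among all covering selections none totals below 14.

14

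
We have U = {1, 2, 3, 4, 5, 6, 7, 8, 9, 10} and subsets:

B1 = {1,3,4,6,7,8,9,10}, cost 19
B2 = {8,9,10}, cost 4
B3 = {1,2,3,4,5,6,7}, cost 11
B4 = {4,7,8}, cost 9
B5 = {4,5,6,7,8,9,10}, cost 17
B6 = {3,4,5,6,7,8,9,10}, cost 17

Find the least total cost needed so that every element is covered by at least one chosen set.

15

B2, B3 cover every element at cost 4 + 11 = 15.
Any cover uses at least 2 sets; among all covering selections none totals below 15.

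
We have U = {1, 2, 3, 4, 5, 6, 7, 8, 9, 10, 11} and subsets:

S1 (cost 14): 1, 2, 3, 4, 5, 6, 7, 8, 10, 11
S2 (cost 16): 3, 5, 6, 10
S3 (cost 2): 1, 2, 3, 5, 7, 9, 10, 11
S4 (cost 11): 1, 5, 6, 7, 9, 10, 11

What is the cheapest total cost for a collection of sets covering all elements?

16

S1, S3 cover every element at cost 14 + 2 = 16.
Any cover uses at least 2 sets; among all covering selections none totals below 16.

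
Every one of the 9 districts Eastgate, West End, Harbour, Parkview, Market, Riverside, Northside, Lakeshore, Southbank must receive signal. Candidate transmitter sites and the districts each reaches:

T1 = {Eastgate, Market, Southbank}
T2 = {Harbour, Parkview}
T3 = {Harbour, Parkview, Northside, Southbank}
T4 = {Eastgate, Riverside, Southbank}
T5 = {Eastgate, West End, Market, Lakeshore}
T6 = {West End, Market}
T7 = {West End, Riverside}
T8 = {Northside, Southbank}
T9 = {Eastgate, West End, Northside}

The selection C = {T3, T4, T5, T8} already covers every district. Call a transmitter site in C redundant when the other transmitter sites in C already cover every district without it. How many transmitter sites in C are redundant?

1

Drop T3: Harbour, Parkview uncovered — not redundant.
Drop T4: Riverside uncovered — not redundant.
Drop T5: West End, Market, Lakeshore uncovered — not redundant.
Drop T8: the rest still cover every district — redundant.
1 redundant: T8.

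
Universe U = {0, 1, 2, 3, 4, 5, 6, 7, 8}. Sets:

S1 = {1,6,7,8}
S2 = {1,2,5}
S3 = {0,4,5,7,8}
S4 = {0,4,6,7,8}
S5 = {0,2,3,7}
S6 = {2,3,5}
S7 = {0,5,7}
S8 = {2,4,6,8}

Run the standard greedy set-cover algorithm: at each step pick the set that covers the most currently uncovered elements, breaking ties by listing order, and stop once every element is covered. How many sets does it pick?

Pick 1: S3 covers 5 new elements (0, 4, 5, 7, 8).
Pick 2: S1 covers 2 new elements (1, 6).
Pick 3: S5 covers 2 new elements (2, 3).
Greedy uses 3 sets.

3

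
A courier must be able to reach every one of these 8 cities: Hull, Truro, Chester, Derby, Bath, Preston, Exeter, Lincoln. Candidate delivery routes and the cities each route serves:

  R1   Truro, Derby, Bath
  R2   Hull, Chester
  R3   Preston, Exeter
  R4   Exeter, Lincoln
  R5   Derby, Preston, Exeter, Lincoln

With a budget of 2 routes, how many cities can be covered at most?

Choosing R1, R5 covers {Truro, Derby, Bath, Preston, Exeter, Lincoln} — 6 cities.
No choice of 2 routes does better; here Hull, Chester are left uncovered.

6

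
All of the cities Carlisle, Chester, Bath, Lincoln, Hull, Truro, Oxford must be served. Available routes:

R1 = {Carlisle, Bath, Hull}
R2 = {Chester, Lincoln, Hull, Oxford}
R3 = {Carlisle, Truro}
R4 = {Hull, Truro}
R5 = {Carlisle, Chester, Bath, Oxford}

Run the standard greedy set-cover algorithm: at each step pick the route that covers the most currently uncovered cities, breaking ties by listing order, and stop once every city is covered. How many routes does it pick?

3

Pick 1: R2 covers 4 new cities (Chester, Lincoln, Hull, Oxford).
Pick 2: R1 covers 2 new cities (Carlisle, Bath).
Pick 3: R3 covers 1 new cities (Truro).
Greedy uses 3 routes.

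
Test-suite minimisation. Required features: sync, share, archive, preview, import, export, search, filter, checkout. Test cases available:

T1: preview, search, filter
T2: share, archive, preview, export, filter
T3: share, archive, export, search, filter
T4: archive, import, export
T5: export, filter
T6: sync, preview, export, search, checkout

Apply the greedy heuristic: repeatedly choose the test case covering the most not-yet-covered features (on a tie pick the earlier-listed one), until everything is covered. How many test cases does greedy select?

3

Pick 1: T2 covers 5 new features (share, archive, preview, export, filter).
Pick 2: T6 covers 3 new features (sync, search, checkout).
Pick 3: T4 covers 1 new features (import).
Greedy uses 3 test cases.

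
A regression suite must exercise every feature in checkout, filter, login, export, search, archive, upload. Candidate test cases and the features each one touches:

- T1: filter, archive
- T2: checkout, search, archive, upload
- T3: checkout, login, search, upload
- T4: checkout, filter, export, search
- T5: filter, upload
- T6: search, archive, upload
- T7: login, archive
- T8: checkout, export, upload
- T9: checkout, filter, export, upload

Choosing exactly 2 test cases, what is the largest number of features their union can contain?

Choosing T1, T3 covers {checkout, filter, login, search, archive, upload} — 6 features.
No choice of 2 test cases does better; here export is left uncovered.

6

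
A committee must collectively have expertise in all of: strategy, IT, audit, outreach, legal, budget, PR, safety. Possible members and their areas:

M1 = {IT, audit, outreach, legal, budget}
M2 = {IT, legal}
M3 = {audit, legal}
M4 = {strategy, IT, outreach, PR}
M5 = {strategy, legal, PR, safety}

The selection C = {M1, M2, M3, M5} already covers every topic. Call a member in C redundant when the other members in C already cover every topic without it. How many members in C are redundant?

2

Drop M1: outreach, budget uncovered — not redundant.
Drop M2: the rest still cover every topic — redundant.
Drop M3: the rest still cover every topic — redundant.
Drop M5: strategy, PR, safety uncovered — not redundant.
2 redundant: M2, M3.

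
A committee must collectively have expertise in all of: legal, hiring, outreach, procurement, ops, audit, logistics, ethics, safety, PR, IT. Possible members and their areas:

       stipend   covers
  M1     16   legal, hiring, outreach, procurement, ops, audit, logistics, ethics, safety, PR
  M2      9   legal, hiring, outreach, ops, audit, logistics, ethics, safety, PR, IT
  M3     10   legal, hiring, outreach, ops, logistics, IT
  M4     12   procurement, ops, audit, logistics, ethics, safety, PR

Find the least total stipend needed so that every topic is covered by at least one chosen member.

21

M2, M4 cover every topic at stipend 9 + 12 = 21.
Any cover uses at least 2 members; among all covering selections none totals below 21.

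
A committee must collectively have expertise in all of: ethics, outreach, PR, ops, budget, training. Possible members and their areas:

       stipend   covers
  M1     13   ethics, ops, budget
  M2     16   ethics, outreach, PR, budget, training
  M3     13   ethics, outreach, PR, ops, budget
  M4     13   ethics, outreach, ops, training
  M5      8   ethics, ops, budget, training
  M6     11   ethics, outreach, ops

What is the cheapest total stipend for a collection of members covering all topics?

M3, M5 cover every topic at stipend 13 + 8 = 21.
Any cover uses at least 2 members; among all covering selections none totals below 21.

21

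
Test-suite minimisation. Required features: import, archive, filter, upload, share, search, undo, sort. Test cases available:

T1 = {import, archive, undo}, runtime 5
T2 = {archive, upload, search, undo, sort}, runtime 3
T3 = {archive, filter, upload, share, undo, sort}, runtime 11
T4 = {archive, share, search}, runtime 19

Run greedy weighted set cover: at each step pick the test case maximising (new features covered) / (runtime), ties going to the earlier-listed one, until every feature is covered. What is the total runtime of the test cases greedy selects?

19

Pick 1: T2 adds 5 new (archive, upload, search, undo, sort) at runtime 3 (ratio 5/3).
Pick 2: T1 adds 1 new (import) at runtime 5 (ratio 1/5).
Pick 3: T3 adds 2 new (filter, share) at runtime 11 (ratio 2/11).
Greedy total runtime: 3 + 5 + 11 = 19.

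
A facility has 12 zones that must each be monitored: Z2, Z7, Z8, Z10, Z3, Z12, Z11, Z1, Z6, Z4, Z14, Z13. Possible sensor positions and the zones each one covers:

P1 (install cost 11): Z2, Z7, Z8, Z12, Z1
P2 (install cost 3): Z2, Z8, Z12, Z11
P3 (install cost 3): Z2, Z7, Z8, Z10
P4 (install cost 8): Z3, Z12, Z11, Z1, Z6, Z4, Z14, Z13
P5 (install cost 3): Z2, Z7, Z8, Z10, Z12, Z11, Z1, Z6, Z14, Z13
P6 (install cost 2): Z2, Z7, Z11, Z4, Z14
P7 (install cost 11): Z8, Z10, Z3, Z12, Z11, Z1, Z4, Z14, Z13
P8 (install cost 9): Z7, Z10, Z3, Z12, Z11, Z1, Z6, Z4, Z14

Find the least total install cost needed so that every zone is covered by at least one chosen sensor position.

P3, P4 cover every zone at install cost 3 + 8 = 11.
Any cover uses at least 2 sensor positions; among all covering selections none totals below 11.

11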